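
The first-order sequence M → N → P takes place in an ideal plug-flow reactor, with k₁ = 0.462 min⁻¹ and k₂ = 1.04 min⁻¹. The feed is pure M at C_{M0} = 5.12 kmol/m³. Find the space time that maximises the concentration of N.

For first-order series the maximum of C_N occurs at τ_opt = ln(k₂/k₁)/(k₂−k₁).
= ln(1.04/0.462)/(1.04−0.462) = ln(2.251)/0.5780 = 0.8114/0.5780 = 1.40 min.

1.40 min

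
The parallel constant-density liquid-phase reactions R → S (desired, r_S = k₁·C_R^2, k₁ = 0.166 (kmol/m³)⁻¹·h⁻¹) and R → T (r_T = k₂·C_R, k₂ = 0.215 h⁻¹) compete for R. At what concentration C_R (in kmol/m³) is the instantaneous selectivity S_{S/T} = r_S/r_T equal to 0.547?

S_{S/T} = (k₁/k₂)·C_R ⇒ C_R = S·k₂/k₁.
= 0.547×0.215/0.166 = 0.708 kmol/m³.

0.708 kmol/m³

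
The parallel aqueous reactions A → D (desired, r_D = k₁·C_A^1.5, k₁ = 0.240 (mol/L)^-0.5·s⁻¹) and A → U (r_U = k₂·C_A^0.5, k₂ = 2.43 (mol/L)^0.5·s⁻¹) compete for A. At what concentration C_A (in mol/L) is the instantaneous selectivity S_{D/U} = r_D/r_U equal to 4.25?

S_{D/U} = (k₁/k₂)·C_A ⇒ C_A = S·k₂/k₁.
= 4.25×2.43/0.240 = 43.0 mol/L.

43.0 mol/L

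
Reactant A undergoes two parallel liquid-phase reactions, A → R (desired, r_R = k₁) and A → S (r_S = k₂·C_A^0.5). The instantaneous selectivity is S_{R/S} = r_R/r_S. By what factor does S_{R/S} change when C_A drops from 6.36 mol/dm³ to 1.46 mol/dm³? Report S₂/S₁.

S_{R/S} = (k₁/k₂)·C_A^-0.5, so S₂/S₁ = (C_{A,2}/C_{A,1})^-0.5.
= (1.46/6.36)^(-0.5) = (0.2296)^(-0.5) = 2.09.

2.09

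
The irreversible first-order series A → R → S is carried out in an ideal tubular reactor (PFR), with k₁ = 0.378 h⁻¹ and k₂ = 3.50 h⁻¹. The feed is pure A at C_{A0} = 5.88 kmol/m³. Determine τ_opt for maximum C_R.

0.713 h

Setting dC_R/dτ = 0 gives τ_opt = ln(k₂/k₁)/(k₂−k₁).
= ln(3.50/0.378)/(3.50−0.378) = ln(9.259)/3.122 = 2.226/3.122 = 0.713 h.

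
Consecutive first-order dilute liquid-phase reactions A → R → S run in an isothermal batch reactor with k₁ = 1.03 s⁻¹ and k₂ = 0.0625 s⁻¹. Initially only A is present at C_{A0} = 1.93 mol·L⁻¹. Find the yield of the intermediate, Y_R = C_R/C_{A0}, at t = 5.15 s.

0.766

Solving the coupled first-order balances gives C_R(t) = [k₁/(k₂−k₁)]·C_{A0}·(e^(−k₁t) − e^(−k₂t)).
e^(−k₁t) = e^(−1.03×5.15) = e^(−5.305) = 0.004969; e^(−k₂t) = e^(−0.3219) = 0.7248.
C_R = 1.03×1.93/(0.0625−1.03) × (0.004969−0.7248) = (-2.055)×(-0.7198) = 1.479 mol·L⁻¹.
Y_R = C_R/C_{A0} = 1.479/1.93 = 0.766.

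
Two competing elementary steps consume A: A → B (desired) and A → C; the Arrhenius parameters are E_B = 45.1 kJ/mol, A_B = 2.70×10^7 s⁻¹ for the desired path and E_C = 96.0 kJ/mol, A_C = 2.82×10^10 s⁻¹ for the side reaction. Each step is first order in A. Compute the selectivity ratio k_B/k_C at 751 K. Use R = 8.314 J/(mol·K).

With equal orders, S_{B/C} = k_B/k_C = (A_B/A_C)·exp[(E_C−E_B)/(RT)].
(E_C−E_B)/(RT) = (96.0−45.1)×10³/(8.314×751) = 50900/6244 = 8.152.
k_B/k_C = (2.70×10^7/2.82×10^10)·exp(8.152) = 9.574×10^-4 × 3471 = 3.32.
Since E_B < E_C, lowering the temperature improves selectivity toward B.

3.32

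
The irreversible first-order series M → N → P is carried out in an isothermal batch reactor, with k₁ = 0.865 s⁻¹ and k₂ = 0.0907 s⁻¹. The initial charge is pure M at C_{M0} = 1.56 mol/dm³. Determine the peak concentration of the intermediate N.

Evaluating C_N at t_opt = ln(k₂/k₁)/(k₂−k₁) gives C_{N,max}/C_{M0} = (k₁/k₂)^[k₂/(k₂−k₁)].
= (0.865/0.0907)^(0.0907/(0.0907−0.865)) = (9.537)^(-0.1171) = 0.7678.
C_{N,max} = 0.7678×1.56 = 1.20 mol/dm³.

1.20 mol/dm³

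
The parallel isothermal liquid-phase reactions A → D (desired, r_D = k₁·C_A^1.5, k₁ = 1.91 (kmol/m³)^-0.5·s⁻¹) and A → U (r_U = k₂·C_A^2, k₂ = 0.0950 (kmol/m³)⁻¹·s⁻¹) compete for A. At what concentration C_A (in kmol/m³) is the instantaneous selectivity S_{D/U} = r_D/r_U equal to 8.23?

5.97 kmol/m³

S_{D/U} = (k₁/k₂)·C_A^-0.5 ⇒ C_A = (S·k₂/k₁)^(-2).
= (8.23×0.0950/1.91)^(-2) = (0.4093)^(-2) = 5.97 kmol/m³.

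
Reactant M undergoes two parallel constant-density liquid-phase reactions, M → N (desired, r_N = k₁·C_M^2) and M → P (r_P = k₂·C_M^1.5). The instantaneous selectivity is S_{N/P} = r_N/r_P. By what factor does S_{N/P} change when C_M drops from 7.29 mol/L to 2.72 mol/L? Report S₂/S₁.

0.611

S_{N/P} = (k₁/k₂)·C_M^0.5, so S₂/S₁ = (C_{M,2}/C_{M,1})^0.5.
= (2.72/7.29)^0.5 = (0.3731)^0.5 = 0.611.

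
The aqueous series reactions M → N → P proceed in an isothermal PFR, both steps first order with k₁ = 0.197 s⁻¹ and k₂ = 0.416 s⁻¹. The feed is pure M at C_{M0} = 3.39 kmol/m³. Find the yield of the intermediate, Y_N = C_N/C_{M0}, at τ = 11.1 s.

Solving the coupled first-order balances gives C_N(τ) = [k₁/(k₂−k₁)]·C_{M0}·(e^(−k₁τ) − e^(−k₂τ)).
e^(−k₁τ) = e^(−0.197×11.1) = e^(−2.187) = 0.1123; e^(−k₂τ) = e^(−4.618) = 0.009876.
C_N = 0.197×3.39/(0.416−0.197) × (0.1123−0.009876) = 3.049×0.1024 = 0.3123 kmol/m³.
Y_N = C_N/C_{M0} = 0.3123/3.39 = 0.0921.

0.0921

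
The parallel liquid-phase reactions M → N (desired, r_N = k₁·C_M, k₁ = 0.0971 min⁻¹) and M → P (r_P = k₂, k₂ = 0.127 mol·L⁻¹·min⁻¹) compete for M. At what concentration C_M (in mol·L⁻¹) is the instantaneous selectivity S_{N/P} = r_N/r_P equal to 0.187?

S_{N/P} = (k₁/k₂)·C_M ⇒ C_M = S·k₂/k₁.
= 0.187×0.127/0.0971 = 0.245 mol·L⁻¹.

0.245 mol·L⁻¹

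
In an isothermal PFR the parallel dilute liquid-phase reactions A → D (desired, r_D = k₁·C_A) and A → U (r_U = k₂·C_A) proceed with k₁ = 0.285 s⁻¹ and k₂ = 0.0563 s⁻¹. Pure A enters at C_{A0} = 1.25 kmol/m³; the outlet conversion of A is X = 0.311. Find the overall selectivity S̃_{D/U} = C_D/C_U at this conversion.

C_A = C_{A0}(1−X) = 0.8613 kmol/m³.
Both paths are first order in A, so the instantaneous fraction to D is constant: dC_D/d(−C_A) = k₁/(k₁+k₂) = 0.8350.
C_D = 0.8350·(C_{A0}−C_A) = 0.8350×0.3887 = 0.325 kmol/m³.
C_U = (C_{A0}−C_A)−C_D = 0.06413 kmol/m³; S̃_{D/U} = 0.3246/0.06413 = 5.06.

5.06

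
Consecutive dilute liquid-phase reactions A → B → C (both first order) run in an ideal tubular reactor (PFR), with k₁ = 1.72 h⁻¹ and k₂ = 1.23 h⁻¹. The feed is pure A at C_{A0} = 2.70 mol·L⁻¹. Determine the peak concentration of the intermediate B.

1.16 mol·L⁻¹

For a first-order series the maximum intermediate yield is C_{B,max}/C_{A0} = (k₁/k₂)^[k₂/(k₂−k₁)].
= (1.72/1.23)^(1.23/(1.23−1.72)) = (1.398)^(-2.510) = 0.4310.
C_{B,max} = 0.4310×2.70 = 1.16 mol·L⁻¹.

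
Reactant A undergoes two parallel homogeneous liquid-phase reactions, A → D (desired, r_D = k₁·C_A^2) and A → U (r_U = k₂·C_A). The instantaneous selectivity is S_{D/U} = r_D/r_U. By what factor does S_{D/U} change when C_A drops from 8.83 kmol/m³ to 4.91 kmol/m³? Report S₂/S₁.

0.556

S_{D/U} = (k₁/k₂)·C_A, so S₂/S₁ = (C_{A,2}/C_{A,1}).
= 4.91/8.83 = 0.556.
Selectivity toward D falls as C_A falls — high-concentration operation is favoured.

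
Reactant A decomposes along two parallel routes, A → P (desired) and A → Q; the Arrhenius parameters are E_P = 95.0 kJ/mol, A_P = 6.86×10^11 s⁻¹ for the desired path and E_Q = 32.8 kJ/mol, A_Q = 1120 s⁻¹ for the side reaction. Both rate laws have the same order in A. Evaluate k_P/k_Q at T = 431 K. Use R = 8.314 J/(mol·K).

k_P/k_Q = (A_P/A_Q)·exp[−(E_P−E_Q)/(RT)] = (A_P/A_Q)·exp[(E_Q−E_P)/(RT)].
(E_Q−E_P)/(RT) = (32.8−95.0)×10³/(8.314×431) = -62200/3583 = -17.36.
k_P/k_Q = (6.86×10^11/1120)·exp(-17.36) = 6.125×10^8 × 2.894×10^-8 = 17.7.

17.7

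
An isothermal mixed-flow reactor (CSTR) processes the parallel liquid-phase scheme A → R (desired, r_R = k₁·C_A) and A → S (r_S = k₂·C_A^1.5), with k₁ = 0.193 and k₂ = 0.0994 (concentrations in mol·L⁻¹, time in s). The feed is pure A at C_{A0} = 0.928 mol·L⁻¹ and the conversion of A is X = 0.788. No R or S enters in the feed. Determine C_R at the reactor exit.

0.595 mol·L⁻¹

Exit C_A = C_{A0}(1−X) = 0.928×0.212 = 0.1967 mol·L⁻¹.
Rates in a CSTR are evaluated at the outlet concentration: r_R = 0.193×0.1967 = 0.03797, r_S = 0.0994×0.1967^1.5 = 0.008674.
Fraction of consumed A going to R: r_R/(r_R+r_S) = 0.8140.
C_R = 0.8140·C_{A0}·X = 0.8140×0.928×0.788 = 0.595 mol·L⁻¹.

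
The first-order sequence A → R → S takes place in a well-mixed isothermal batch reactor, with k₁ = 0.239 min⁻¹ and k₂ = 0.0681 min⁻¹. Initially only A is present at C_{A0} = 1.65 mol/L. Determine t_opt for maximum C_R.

7.35 min

For first-order series the maximum of C_R occurs at t_opt = ln(k₂/k₁)/(k₂−k₁).
= ln(0.0681/0.239)/(0.0681−0.239) = ln(0.2849)/-0.1709 = -1.255/-0.1709 = 7.35 min.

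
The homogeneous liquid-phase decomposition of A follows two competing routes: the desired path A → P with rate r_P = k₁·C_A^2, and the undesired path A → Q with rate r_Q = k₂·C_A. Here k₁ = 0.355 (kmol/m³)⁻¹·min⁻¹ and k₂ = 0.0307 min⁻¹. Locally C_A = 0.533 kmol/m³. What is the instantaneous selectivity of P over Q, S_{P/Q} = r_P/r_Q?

6.16

S_{P/Q} = r_P/r_Q = (k₁·C_A^2)/(k₂·C_A) = (k₁/k₂)·C_A.
= (0.355×0.5330^2) / (0.0307×0.5330) = 0.1009/0.01636 = 6.16.
Since the desired path is higher order in A, keeping C_A high (PFR or concentrated feed) favours P.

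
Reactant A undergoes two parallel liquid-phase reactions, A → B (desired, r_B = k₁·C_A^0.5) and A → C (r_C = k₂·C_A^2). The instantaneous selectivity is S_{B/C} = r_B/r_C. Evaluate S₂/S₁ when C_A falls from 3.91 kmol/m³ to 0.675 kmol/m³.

13.9

S_{B/C} = (k₁/k₂)·C_A^-1.5, so S₂/S₁ = (C_{A,2}/C_{A,1})^-1.5.
= (0.675/3.91)^(-1.5) = (0.1726)^(-1.5) = 13.9.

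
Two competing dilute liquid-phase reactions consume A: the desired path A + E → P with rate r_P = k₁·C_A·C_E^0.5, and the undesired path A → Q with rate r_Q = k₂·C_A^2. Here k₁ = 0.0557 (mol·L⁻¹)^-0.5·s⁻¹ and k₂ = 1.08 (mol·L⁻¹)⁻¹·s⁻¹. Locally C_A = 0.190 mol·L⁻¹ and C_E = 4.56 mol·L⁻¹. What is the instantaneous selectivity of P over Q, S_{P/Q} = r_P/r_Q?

S_{P/Q} = r_P/r_Q = (k₁·C_A·C_E^0.5)/(k₂·C_A^2) = (k₁/k₂)·C_A⁻¹·C_E^0.5.
= (0.0557×0.1900×4.560^0.5) / (1.08×0.1900^2) = 0.02260/0.03899 = 0.580.
The undesired path is higher order in A, so low C_A (CSTR or dilute feed) favours P.

0.580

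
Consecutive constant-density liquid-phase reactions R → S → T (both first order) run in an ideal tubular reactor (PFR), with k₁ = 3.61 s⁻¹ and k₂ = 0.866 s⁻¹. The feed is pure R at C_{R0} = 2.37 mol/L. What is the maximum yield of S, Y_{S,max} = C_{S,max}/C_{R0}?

Evaluating C_S at τ_opt = ln(k₂/k₁)/(k₂−k₁) gives C_{S,max}/C_{R0} = (k₁/k₂)^[k₂/(k₂−k₁)].
= (3.61/0.866)^(0.866/(0.866−3.61)) = (4.169)^(-0.3156) = 0.6373.

0.637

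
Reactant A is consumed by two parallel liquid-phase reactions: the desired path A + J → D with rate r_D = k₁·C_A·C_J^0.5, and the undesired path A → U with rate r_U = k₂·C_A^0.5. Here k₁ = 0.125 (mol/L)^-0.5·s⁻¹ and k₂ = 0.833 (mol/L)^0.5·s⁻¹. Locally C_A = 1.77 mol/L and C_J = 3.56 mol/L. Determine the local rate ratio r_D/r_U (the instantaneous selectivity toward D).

0.377

S_{D/U} = r_D/r_U = (k₁·C_A·C_J^0.5)/(k₂·C_A^0.5) = (k₁/k₂)·C_A^0.5·C_J^0.5.
= (0.125×1.770×3.560^0.5) / (0.833×1.770^0.5) = 0.4175/1.108 = 0.377.
Since the desired path is higher order in A, keeping C_A high (PFR or concentrated feed) favours D.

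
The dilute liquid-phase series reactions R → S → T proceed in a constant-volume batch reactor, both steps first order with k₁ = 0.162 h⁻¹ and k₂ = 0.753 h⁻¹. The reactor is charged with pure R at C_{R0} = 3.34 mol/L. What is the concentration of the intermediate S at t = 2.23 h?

0.467 mol/L

Solving the coupled first-order balances gives C_S(t) = [k₁/(k₂−k₁)]·C_{R0}·(e^(−k₁t) − e^(−k₂t)).
e^(−k₁t) = e^(−0.162×2.23) = e^(−0.3613) = 0.6968; e^(−k₂t) = e^(−1.679) = 0.1865.
C_S = 0.162×3.34/(0.753−0.162) × (0.6968−0.1865) = 0.9155×0.5103 = 0.4672 mol/L.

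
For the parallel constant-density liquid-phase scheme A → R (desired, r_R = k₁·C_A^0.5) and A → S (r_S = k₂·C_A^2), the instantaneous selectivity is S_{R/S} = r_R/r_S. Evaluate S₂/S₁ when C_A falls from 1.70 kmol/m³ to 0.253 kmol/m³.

17.4

S_{R/S} = (k₁/k₂)·C_A^-1.5, so S₂/S₁ = (C_{A,2}/C_{A,1})^-1.5.
= (0.253/1.70)^(-1.5) = (0.1488)^(-1.5) = 17.4.
Selectivity toward R rises as C_A falls — low-concentration operation is favoured.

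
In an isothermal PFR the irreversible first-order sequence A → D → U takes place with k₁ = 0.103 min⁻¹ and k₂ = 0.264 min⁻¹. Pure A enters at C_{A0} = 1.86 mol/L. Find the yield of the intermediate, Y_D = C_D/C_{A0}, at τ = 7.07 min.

0.210

Solving the coupled first-order balances gives C_D(τ) = [k₁/(k₂−k₁)]·C_{A0}·(e^(−k₁τ) − e^(−k₂τ)).
e^(−k₁τ) = e^(−0.103×7.07) = e^(−0.7282) = 0.4828; e^(−k₂τ) = e^(−1.866) = 0.1547.
C_D = 0.103×1.86/(0.264−0.103) × (0.4828−0.1547) = 1.190×0.3281 = 0.3904 mol/L.
Y_D = C_D/C_{A0} = 0.3904/1.86 = 0.210.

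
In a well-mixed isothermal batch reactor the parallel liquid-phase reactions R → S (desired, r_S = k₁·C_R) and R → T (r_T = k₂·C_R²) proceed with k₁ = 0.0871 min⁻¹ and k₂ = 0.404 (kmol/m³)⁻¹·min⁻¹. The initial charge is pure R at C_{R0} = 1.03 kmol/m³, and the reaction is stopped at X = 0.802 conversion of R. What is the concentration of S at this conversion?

C_R = C_{R0}(1−X) = 0.2039 kmol/m³.
Along a PFR/batch, dC_S/dC_R = −r_S/(r_S+r_T) = −k₁/(k₁+k₂·C_R).
Integrating from C_{R0} to C_R: C_S = (0.0871/0.404)·ln[(0.0871+0.404·1.03)/(0.0871+0.404·0.204)] = 0.2156·ln(0.5032/0.1695) = 0.2346 kmol/m³.

0.235 kmol/m³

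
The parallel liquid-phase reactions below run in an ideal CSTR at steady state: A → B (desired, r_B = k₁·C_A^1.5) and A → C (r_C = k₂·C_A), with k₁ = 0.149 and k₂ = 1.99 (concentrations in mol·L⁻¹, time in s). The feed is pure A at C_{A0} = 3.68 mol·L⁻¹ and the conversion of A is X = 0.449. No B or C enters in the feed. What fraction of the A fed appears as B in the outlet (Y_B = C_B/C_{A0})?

0.0433

Exit C_A = C_{A0}(1−X) = 3.68×0.551 = 2.028 mol·L⁻¹.
Rates in a CSTR are evaluated at the outlet concentration: r_B = 0.149×2.028^1.5 = 0.4302, r_C = 1.99×2.028 = 4.035.
Fraction of consumed A going to B: r_B/(r_B+r_C) = 0.09635.
C_B = 0.09635·C_{A0}·X = 0.09635×3.68×0.449 = 0.159 mol·L⁻¹; Y_B = C_B/C_{A0} = 0.0433.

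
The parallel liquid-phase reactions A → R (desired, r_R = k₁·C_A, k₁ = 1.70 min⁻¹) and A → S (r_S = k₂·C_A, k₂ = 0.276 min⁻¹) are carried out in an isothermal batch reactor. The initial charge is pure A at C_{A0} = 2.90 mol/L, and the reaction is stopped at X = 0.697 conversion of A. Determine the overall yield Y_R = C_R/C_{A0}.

0.600

C_A = C_{A0}(1−X) = 0.8787 mol/L.
Both paths are first order in A, so the instantaneous fraction to R is constant: dC_R/d(−C_A) = k₁/(k₁+k₂) = 0.8603.
C_R = 0.8603·(C_{A0}−C_A) = 0.8603×2.021 = 1.74 mol/L.
Y_R = C_R/C_{A0} = 1.739/2.90 = 0.600.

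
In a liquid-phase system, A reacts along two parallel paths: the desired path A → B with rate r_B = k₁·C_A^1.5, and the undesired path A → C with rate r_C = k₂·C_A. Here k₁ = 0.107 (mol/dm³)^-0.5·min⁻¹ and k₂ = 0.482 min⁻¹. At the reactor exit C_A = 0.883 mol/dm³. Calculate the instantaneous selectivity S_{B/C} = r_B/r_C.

S_{B/C} = r_B/r_C = (k₁·C_A^1.5)/(k₂·C_A) = (k₁/k₂)·C_A^0.5.
= (0.107×0.8830^1.5) / (0.482×0.8830) = 0.08878/0.4256 = 0.209.
Since the desired path is higher order in A, keeping C_A high (PFR or concentrated feed) favours B.

0.209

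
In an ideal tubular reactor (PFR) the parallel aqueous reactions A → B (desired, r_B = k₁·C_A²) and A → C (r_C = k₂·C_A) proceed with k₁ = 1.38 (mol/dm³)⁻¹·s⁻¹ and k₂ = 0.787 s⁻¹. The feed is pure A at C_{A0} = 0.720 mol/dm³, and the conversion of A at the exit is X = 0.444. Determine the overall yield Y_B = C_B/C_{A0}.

0.218

C_A = C_{A0}(1−X) = 0.4003 mol/dm³.
Along a PFR/batch, dC_C/dC_A = −r_C/(r_B+r_C) = −k₂/(k₂+k₁·C_A).
Integrating from C_{A0} to C_A: C_C = (0.787/1.38)·ln[(0.787+1.38·0.720)/(0.787+1.38·0.400)] = 0.5703·ln(1.781/1.339) = 0.1624 mol/dm³.
Then C_B = (C_{A0}−C_A) − C_C = 0.3197 − 0.1624 = 0.1573 mol/dm³.
Y_B = C_B/C_{A0} = 0.1573/0.720 = 0.218.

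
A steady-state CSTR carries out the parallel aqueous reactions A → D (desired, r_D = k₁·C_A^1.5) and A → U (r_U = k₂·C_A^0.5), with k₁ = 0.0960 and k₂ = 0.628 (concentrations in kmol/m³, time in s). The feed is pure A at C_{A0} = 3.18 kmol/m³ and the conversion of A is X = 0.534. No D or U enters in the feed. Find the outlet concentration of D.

Exit C_A = C_{A0}(1−X) = 3.18×0.466 = 1.482 kmol/m³.
In a CSTR the entire volume is at exit conditions, so r_D = 0.0960×1.482^1.5 = 0.1732 and r_U = 0.628×1.482^0.5 = 0.7645.
Fraction of consumed A going to D: r_D/(r_D+r_U) = 0.1847.
C_D = 0.1847·C_{A0}·X = 0.1847×3.18×0.534 = 0.314 kmol/m³.

0.314 kmol/m³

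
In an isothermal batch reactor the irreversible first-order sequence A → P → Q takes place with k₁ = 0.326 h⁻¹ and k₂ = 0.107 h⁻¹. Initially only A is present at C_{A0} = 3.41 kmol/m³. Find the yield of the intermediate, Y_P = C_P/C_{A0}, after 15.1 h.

For first-order series with pure A initially, C_P(t) = k₁C_{A0}/(k₂−k₁)·(e^(−k₁t) − e^(−k₂t)).
e^(−k₁t) = e^(−0.326×15.1) = e^(−4.923) = 0.007280; e^(−k₂t) = e^(−1.616) = 0.1988.
C_P = 0.326×3.41/(0.107−0.326) × (0.007280−0.1988) = (-5.076)×(-0.1915) = 0.9719 kmol/m³.
Y_P = C_P/C_{A0} = 0.9719/3.41 = 0.285.

0.285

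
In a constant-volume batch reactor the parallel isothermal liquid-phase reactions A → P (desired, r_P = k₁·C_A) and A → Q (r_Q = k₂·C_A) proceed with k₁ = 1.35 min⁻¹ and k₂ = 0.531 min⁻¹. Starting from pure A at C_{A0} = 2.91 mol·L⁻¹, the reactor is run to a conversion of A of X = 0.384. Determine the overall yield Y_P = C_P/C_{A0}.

0.276

C_A = C_{A0}(1−X) = 1.793 mol·L⁻¹.
Both paths are first order in A, so the instantaneous fraction to P is constant: dC_P/d(−C_A) = k₁/(k₁+k₂) = 0.7177.
C_P = 0.7177·(C_{A0}−C_A) = 0.7177×1.117 = 0.802 mol·L⁻¹.
Y_P = C_P/C_{A0} = 0.8020/2.91 = 0.276.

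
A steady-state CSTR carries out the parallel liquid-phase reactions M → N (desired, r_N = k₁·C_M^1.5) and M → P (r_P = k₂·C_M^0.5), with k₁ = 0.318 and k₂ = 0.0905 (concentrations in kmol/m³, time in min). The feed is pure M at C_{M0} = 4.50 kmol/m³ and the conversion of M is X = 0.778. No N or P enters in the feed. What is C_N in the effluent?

2.72 kmol/m³

Exit C_M = C_{M0}(1−X) = 4.50×0.222 = 0.9990 kmol/m³.
Rates in a CSTR are evaluated at the outlet concentration: r_N = 0.318×0.9990^1.5 = 0.3175, r_P = 0.0905×0.9990^0.5 = 0.09045.
Fraction of consumed M going to N: r_N/(r_N+r_P) = 0.7783.
C_N = 0.7783·C_{M0}·X = 0.7783×4.50×0.778 = 2.72 kmol/m³.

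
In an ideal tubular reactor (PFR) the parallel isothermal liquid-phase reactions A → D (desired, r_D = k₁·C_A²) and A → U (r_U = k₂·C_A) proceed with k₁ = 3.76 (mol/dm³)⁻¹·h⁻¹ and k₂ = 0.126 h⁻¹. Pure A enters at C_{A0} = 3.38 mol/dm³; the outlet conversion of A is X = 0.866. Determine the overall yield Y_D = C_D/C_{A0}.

C_A = C_{A0}(1−X) = 0.4529 mol/dm³.
Along a PFR/batch, dC_U/dC_A = −r_U/(r_D+r_U) = −k₂/(k₂+k₁·C_A).
Integrating from C_{A0} to C_A: C_U = (0.126/3.76)·ln[(0.126+3.76·3.38)/(0.126+3.76·0.453)] = 0.03351·ln(12.83/1.829) = 0.06529 mol/dm³.
Then C_D = (C_{A0}−C_A) − C_U = 2.927 − 0.06529 = 2.862 mol/dm³.
Y_D = C_D/C_{A0} = 2.862/3.38 = 0.847.

0.847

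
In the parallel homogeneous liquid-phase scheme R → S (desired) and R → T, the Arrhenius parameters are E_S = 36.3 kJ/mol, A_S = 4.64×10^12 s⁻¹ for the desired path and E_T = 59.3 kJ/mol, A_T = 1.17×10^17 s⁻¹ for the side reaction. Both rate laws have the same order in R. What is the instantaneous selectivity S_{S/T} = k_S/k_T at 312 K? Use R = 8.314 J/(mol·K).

0.281

Since both paths have the same order in R, the concentration cancels and S_{S/T} = k_S/k_T = (A_S/A_T)·exp[(E_T−E_S)/(RT)].
(E_T−E_S)/(RT) = (59.3−36.3)×10³/(8.314×312) = 23000/2594 = 8.867.
k_S/k_T = (4.64×10^12/1.17×10^17)·exp(8.867) = 3.966×10^-5 × 7092 = 0.281.
Since E_S < E_T, lowering the temperature improves selectivity toward S.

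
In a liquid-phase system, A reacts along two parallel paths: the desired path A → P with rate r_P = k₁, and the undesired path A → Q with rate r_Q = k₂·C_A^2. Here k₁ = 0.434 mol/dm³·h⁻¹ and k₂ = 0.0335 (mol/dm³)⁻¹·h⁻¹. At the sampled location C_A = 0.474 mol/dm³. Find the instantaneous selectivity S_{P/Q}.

S_{P/Q} = r_P/r_Q = (k₁)/(k₂·C_A^2) = (k₁/k₂)·C_A^-2.
= (0.434) / (0.0335×0.4740^2) = 0.4340/0.007527 = 57.7.

57.7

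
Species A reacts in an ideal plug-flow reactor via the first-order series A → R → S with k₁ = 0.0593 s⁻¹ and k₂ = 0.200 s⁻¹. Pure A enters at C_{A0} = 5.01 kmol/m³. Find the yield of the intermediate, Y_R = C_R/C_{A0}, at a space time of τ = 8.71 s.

For first-order series with pure A initially, C_R(τ) = k₁C_{A0}/(k₂−k₁)·(e^(−k₁τ) − e^(−k₂τ)).
e^(−k₁τ) = e^(−0.0593×8.71) = e^(−0.5165) = 0.5966; e^(−k₂τ) = e^(−1.742) = 0.1752.
C_R = 0.0593×5.01/(0.200−0.0593) × (0.5966−0.1752) = 2.112×0.4214 = 0.8899 kmol/m³.
Y_R = C_R/C_{A0} = 0.8899/5.01 = 0.178.

0.178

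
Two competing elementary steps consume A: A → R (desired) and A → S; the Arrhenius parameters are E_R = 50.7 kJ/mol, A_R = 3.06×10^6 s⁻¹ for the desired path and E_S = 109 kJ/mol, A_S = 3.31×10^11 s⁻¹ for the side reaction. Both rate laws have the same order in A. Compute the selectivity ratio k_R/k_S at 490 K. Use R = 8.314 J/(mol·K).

15.2

With equal orders, S_{R/S} = k_R/k_S = (A_R/A_S)·exp[(E_S−E_R)/(RT)].
(E_S−E_R)/(RT) = (109−50.7)×10³/(8.314×490) = 58300/4074 = 14.31.
k_R/k_S = (3.06×10^6/3.31×10^11)·exp(14.31) = 9.245×10^-6 × 1.641×10^6 = 15.2.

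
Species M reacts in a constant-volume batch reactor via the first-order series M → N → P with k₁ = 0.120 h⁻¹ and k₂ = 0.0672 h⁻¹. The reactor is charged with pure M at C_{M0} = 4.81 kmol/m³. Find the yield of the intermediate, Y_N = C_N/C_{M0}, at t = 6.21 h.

The intermediate concentration in a first-order A→B→C sequence is C_N = k₁C_{M0}(e^(−k₁t) − e^(−k₂t))/(k₂−k₁).
e^(−k₁t) = e^(−0.120×6.21) = e^(−0.7452) = 0.4746; e^(−k₂t) = e^(−0.4173) = 0.6588.
C_N = 0.120×4.81/(0.0672−0.120) × (0.4746−0.6588) = (-10.93)×(-0.1842) = 2.013 kmol/m³.
Y_N = C_N/C_{M0} = 2.013/4.81 = 0.419.

0.419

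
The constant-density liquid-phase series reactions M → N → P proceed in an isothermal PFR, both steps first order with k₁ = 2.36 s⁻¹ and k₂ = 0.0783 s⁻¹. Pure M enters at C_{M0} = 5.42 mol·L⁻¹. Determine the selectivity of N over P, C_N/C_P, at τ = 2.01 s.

7.50

Solving the coupled first-order balances gives C_N(τ) = [k₁/(k₂−k₁)]·C_{M0}·(e^(−k₁τ) − e^(−k₂τ)).
e^(−k₁τ) = e^(−2.36×2.01) = e^(−4.744) = 0.008707; e^(−k₂τ) = e^(−0.1574) = 0.8544.
C_N = 2.36×5.42/(0.0783−2.36) × (0.008707−0.8544) = (-5.606)×(-0.8457) = 4.741 mol·L⁻¹.
C_M = C_{M0}e^(−k₁τ) = 0.04719 mol·L⁻¹, so C_P = C_{M0}−C_M−C_N = 0.6320 mol·L⁻¹; C_N/C_P = 7.50.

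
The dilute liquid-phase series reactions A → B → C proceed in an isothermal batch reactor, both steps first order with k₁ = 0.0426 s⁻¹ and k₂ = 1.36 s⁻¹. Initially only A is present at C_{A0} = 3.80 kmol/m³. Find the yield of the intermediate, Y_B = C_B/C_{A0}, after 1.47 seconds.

0.0260

For first-order series with pure A initially, C_B(t) = k₁C_{A0}/(k₂−k₁)·(e^(−k₁t) − e^(−k₂t)).
e^(−k₁t) = e^(−0.0426×1.47) = e^(−0.06262) = 0.9393; e^(−k₂t) = e^(−1.999) = 0.1354.
C_B = 0.0426×3.80/(1.36−0.0426) × (0.9393−0.1354) = 0.1229×0.8039 = 0.09878 kmol/m³.
Y_B = C_B/C_{A0} = 0.09878/3.80 = 0.0260.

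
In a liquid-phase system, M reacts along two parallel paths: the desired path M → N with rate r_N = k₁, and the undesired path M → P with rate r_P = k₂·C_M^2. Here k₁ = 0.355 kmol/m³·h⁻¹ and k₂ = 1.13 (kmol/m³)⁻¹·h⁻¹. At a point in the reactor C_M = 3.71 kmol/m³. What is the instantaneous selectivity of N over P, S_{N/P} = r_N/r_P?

0.0228

S_{N/P} = r_N/r_P = (k₁)/(k₂·C_M^2) = (k₁/k₂)·C_M^-2.
= (0.355) / (1.13×3.710^2) = 0.3550/15.55 = 0.0228.
The undesired path is higher order in M, so low C_M (CSTR or dilute feed) favours N.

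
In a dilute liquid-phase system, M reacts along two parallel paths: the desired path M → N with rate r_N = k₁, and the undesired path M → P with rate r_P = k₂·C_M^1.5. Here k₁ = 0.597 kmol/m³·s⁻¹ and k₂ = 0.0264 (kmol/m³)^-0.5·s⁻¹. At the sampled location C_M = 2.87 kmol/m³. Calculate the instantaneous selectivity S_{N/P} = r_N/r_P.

4.65

S_{N/P} = r_N/r_P = (k₁)/(k₂·C_M^1.5) = (k₁/k₂)·C_M^-1.5.
= (0.597) / (0.0264×2.870^1.5) = 0.5970/0.1284 = 4.65.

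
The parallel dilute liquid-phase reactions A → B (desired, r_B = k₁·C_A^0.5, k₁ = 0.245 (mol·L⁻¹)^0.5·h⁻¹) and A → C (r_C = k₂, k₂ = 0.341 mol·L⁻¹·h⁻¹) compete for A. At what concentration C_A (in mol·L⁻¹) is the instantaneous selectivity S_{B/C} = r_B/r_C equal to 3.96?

30.4 mol·L⁻¹

S_{B/C} = (k₁/k₂)·C_A^0.5 ⇒ C_A = (S·k₂/k₁)^(2).
= (3.96×0.341/0.245)^(2) = (5.512)^(2) = 30.4 mol·L⁻¹.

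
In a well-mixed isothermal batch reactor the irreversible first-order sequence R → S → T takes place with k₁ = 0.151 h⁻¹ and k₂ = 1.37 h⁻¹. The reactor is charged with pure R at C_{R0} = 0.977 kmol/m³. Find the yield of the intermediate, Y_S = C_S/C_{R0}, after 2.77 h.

0.0787

Solving the coupled first-order balances gives C_S(t) = [k₁/(k₂−k₁)]·C_{R0}·(e^(−k₁t) − e^(−k₂t)).
e^(−k₁t) = e^(−0.151×2.77) = e^(−0.4183) = 0.6582; e^(−k₂t) = e^(−3.795) = 0.02249.
C_S = 0.151×0.977/(1.37−0.151) × (0.6582−0.02249) = 0.1210×0.6357 = 0.07693 kmol/m³.
Y_S = C_S/C_{R0} = 0.07693/0.977 = 0.0787.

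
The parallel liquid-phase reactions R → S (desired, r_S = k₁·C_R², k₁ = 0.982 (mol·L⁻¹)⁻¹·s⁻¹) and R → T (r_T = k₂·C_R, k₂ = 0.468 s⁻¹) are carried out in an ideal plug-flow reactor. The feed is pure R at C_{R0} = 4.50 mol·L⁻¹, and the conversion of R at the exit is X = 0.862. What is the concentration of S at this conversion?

3.16 mol·L⁻¹

C_R = C_{R0}(1−X) = 0.6210 mol·L⁻¹.
Along a PFR/batch, dC_T/dC_R = −r_T/(r_S+r_T) = −k₂/(k₂+k₁·C_R).
Integrating from C_{R0} to C_R: C_T = (0.468/0.982)·ln[(0.468+0.982·4.50)/(0.468+0.982·0.621)] = 0.4766·ln(4.887/1.078) = 0.7204 mol·L⁻¹.
Then C_S = (C_{R0}−C_R) − C_T = 3.879 − 0.7204 = 3.159 mol·L⁻¹.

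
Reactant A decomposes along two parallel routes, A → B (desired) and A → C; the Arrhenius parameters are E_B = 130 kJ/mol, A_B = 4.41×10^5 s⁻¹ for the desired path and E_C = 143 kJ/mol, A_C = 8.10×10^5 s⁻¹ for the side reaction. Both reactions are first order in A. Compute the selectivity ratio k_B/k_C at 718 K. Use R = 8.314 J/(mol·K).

4.81

Since both paths have the same order in A, the concentration cancels and S_{B/C} = k_B/k_C = (A_B/A_C)·exp[(E_C−E_B)/(RT)].
(E_C−E_B)/(RT) = (143−130)×10³/(8.314×718) = 13000/5969 = 2.178.
k_B/k_C = (4.41×10^5/8.10×10^5)·exp(2.178) = 0.5444 × 8.826 = 4.81.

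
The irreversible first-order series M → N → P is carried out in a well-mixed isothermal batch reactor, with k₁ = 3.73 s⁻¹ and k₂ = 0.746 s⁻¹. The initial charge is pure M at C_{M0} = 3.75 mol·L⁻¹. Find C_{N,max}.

2.51 mol·L⁻¹

For a first-order series the maximum intermediate yield is C_{N,max}/C_{M0} = (k₁/k₂)^[k₂/(k₂−k₁)].
= (3.73/0.746)^(0.746/(0.746−3.73)) = (5.000)^(-0.2500) = 0.6687.
C_{N,max} = 0.6687×3.75 = 2.51 mol·L⁻¹.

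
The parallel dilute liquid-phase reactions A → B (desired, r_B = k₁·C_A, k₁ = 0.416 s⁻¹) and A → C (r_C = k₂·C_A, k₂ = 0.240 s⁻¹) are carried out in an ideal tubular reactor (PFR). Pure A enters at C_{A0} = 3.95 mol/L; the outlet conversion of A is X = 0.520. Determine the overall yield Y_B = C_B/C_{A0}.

0.330

C_A = C_{A0}(1−X) = 1.896 mol/L.
Both paths are first order in A, so the instantaneous fraction to B is constant: dC_B/d(−C_A) = k₁/(k₁+k₂) = 0.6341.
C_B = 0.6341·(C_{A0}−C_A) = 0.6341×2.054 = 1.30 mol/L.
Y_B = C_B/C_{A0} = 1.303/3.95 = 0.330.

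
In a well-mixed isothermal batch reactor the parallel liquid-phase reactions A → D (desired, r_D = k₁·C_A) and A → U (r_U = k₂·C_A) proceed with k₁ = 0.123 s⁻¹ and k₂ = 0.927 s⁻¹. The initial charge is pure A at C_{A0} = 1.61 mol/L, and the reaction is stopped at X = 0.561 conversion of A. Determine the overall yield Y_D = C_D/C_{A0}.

C_A = C_{A0}(1−X) = 0.7068 mol/L.
Both paths are first order in A, so the instantaneous fraction to D is constant: dC_D/d(−C_A) = k₁/(k₁+k₂) = 0.1171.
C_D = 0.1171·(C_{A0}−C_A) = 0.1171×0.9032 = 0.106 mol/L.
Y_D = C_D/C_{A0} = 0.1058/1.61 = 0.0657.

0.0657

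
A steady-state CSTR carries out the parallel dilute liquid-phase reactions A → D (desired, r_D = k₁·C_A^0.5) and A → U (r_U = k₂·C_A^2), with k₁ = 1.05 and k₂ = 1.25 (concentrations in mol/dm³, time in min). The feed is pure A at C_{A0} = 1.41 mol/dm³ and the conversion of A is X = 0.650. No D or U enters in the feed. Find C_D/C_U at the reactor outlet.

2.42

Exit C_A = C_{A0}(1−X) = 1.41×0.350 = 0.4935 mol/dm³.
Rates in a CSTR are evaluated at the outlet concentration: r_D = 1.05×0.4935^0.5 = 0.7376, r_U = 1.25×0.4935^2 = 0.3044.
Overall selectivity = C_D/C_U = r_Dτ/(r_Uτ) = r_D/r_U = 2.42.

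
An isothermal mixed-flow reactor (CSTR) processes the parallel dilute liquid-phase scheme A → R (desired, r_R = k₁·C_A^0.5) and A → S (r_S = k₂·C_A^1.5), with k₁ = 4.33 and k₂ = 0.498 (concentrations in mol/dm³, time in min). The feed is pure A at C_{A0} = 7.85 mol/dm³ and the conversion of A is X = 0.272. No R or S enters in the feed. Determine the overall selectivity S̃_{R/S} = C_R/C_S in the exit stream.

Exit C_A = C_{A0}(1−X) = 7.85×0.728 = 5.715 mol/dm³.
Rates in a CSTR are evaluated at the outlet concentration: r_R = 4.33×5.715^0.5 = 10.35, r_S = 0.498×5.715^1.5 = 6.803.
Overall selectivity = C_R/C_S = r_Rτ/(r_Sτ) = r_R/r_S = 1.52.

1.52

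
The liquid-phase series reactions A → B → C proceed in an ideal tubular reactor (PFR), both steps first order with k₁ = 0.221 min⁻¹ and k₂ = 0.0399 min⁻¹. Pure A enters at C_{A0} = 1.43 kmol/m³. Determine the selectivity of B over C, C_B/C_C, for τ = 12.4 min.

Solving the coupled first-order balances gives C_B(τ) = [k₁/(k₂−k₁)]·C_{A0}·(e^(−k₁τ) − e^(−k₂τ)).
e^(−k₁τ) = e^(−0.221×12.4) = e^(−2.740) = 0.06454; e^(−k₂τ) = e^(−0.4948) = 0.6097.
C_B = 0.221×1.43/(0.0399−0.221) × (0.06454−0.6097) = (-1.745)×(-0.5452) = 0.9514 kmol/m³.
C_A = C_{A0}e^(−k₁τ) = 0.09230 kmol/m³, so C_C = C_{A0}−C_A−C_B = 0.3863 kmol/m³; C_B/C_C = 2.46.

2.46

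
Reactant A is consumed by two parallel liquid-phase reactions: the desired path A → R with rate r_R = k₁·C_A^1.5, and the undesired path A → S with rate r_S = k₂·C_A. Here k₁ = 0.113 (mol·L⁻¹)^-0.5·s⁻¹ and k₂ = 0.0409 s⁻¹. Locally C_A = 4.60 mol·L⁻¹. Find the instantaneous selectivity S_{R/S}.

S_{R/S} = r_R/r_S = (k₁·C_A^1.5)/(k₂·C_A) = (k₁/k₂)·C_A^0.5.
= (0.113×4.600^1.5) / (0.0409×4.600) = 1.115/0.1881 = 5.93.
Since the desired path is higher order in A, keeping C_A high (PFR or concentrated feed) favours R.

5.93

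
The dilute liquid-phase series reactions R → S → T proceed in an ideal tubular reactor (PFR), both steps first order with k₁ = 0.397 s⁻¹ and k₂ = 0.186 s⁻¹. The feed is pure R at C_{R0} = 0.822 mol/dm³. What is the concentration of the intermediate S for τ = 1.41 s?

Solving the coupled first-order balances gives C_S(τ) = [k₁/(k₂−k₁)]·C_{R0}·(e^(−k₁τ) − e^(−k₂τ)).
e^(−k₁τ) = e^(−0.397×1.41) = e^(−0.5598) = 0.5713; e^(−k₂τ) = e^(−0.2623) = 0.7693.
C_S = 0.397×0.822/(0.186−0.397) × (0.5713−0.7693) = (-1.547)×(-0.1980) = 0.3062 mol/dm³.

0.306 mol/dm³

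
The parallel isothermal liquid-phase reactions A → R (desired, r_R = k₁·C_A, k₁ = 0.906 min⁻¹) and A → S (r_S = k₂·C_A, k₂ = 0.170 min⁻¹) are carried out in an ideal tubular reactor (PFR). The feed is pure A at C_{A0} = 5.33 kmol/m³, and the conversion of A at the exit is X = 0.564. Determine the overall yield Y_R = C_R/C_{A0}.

0.475

C_A = C_{A0}(1−X) = 2.324 kmol/m³.
Both paths are first order in A, so the instantaneous fraction to R is constant: dC_R/d(−C_A) = k₁/(k₁+k₂) = 0.8420.
C_R = 0.8420·(C_{A0}−C_A) = 0.8420×3.006 = 2.53 kmol/m³.
Y_R = C_R/C_{A0} = 2.531/5.33 = 0.475.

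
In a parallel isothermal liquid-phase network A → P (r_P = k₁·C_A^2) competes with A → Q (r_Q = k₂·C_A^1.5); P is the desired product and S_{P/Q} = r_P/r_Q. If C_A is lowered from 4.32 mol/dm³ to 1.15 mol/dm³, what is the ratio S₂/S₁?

0.516

S_{P/Q} = (k₁/k₂)·C_A^0.5, so S₂/S₁ = (C_{A,2}/C_{A,1})^0.5.
= (1.15/4.32)^0.5 = (0.2662)^0.5 = 0.516.
Selectivity toward P falls as C_A falls — high-concentration operation is favoured.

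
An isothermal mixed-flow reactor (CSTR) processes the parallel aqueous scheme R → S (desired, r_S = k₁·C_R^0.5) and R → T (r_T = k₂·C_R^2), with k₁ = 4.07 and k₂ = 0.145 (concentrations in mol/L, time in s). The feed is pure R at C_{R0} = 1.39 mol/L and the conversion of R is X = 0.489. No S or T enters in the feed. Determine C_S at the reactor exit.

Exit C_R = C_{R0}(1−X) = 1.39×0.511 = 0.7103 mol/L.
A CSTR operates uniformly at the exit composition, giving r_S = 3.430 and r_T = 0.07315 (each k·C_R^n at C_R = 0.7103).
Fraction of consumed R going to S: r_S/(r_S+r_T) = 0.9791.
C_S = 0.9791·C_{R0}·X = 0.9791×1.39×0.489 = 0.666 mol/L.

0.666 mol/L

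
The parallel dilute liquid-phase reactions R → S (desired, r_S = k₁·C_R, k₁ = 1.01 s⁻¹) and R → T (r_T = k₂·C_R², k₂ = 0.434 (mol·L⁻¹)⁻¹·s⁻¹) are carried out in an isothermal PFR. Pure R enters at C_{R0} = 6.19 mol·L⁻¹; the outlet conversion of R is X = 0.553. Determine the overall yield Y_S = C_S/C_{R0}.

C_R = C_{R0}(1−X) = 2.767 mol·L⁻¹.
Along a PFR/batch, dC_S/dC_R = −r_S/(r_S+r_T) = −k₁/(k₁+k₂·C_R).
Integrating from C_{R0} to C_R: C_S = (1.01/0.434)·ln[(1.01+0.434·6.19)/(1.01+0.434·2.77)] = 2.327·ln(3.696/2.211) = 1.196 mol·L⁻¹.
Y_S = C_S/C_{R0} = 1.196/6.19 = 0.193.

0.193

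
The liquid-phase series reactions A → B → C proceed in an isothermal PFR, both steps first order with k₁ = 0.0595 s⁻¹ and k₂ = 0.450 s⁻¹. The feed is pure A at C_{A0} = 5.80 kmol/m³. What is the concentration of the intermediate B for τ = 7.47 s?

For first-order series with pure A initially, C_B(τ) = k₁C_{A0}/(k₂−k₁)·(e^(−k₁τ) − e^(−k₂τ)).
e^(−k₁τ) = e^(−0.0595×7.47) = e^(−0.4445) = 0.6412; e^(−k₂τ) = e^(−3.361) = 0.03468.
C_B = 0.0595×5.80/(0.450−0.0595) × (0.6412−0.03468) = 0.8837×0.6065 = 0.5360 kmol/m³.

0.536 kmol/m³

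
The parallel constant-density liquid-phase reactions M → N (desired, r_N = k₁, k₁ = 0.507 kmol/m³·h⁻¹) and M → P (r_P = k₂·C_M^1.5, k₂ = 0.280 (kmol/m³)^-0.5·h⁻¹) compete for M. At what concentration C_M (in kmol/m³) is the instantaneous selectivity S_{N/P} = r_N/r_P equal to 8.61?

0.354 kmol/m³

S_{N/P} = (k₁/k₂)·C_M^-1.5 ⇒ C_M = (S·k₂/k₁)^(1/(-1.5)).
= (8.61×0.280/0.507)^(-0.6667) = (4.755)^(-0.6667) = 0.354 kmol/m³.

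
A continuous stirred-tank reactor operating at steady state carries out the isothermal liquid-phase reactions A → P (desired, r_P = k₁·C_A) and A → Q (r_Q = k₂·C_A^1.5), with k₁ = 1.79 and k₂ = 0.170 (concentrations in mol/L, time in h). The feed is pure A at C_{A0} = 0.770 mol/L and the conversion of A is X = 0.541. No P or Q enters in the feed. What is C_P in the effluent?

Exit C_A = C_{A0}(1−X) = 0.770×0.459 = 0.3534 mol/L.
A CSTR operates uniformly at the exit composition, giving r_P = 0.6326 and r_Q = 0.03572 (each k·C_A^n at C_A = 0.3534).
Fraction of consumed A going to P: r_P/(r_P+r_Q) = 0.9466.
C_P = 0.9466·C_{A0}·X = 0.9466×0.770×0.541 = 0.394 mol/L.

0.394 mol/L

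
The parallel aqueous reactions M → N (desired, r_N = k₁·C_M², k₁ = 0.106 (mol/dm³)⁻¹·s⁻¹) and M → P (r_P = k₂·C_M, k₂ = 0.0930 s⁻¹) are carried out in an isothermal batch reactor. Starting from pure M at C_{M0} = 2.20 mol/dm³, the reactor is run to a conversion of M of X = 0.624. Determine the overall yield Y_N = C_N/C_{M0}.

0.388

C_M = C_{M0}(1−X) = 0.8272 mol/dm³.
Along a PFR/batch, dC_P/dC_M = −r_P/(r_N+r_P) = −k₂/(k₂+k₁·C_M).
Integrating from C_{M0} to C_M: C_P = (0.0930/0.106)·ln[(0.0930+0.106·2.20)/(0.0930+0.106·0.827)] = 0.8774·ln(0.3262/0.1807) = 0.5183 mol/dm³.
Then C_N = (C_{M0}−C_M) − C_P = 1.373 − 0.5183 = 0.8545 mol/dm³.
Y_N = C_N/C_{M0} = 0.8545/2.20 = 0.388.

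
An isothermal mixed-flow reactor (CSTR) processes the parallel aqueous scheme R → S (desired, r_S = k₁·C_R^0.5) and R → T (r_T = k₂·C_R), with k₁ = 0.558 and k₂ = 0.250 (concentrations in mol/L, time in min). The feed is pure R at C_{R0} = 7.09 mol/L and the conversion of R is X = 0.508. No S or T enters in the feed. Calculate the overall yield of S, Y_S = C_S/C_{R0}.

0.277

Exit C_R = C_{R0}(1−X) = 7.09×0.492 = 3.488 mol/L.
Rates in a CSTR are evaluated at the outlet concentration: r_S = 0.558×3.488^0.5 = 1.042, r_T = 0.250×3.488 = 0.8721.
Fraction of consumed R going to S: r_S/(r_S+r_T) = 0.5444.
C_S = 0.5444·C_{R0}·X = 0.5444×7.09×0.508 = 1.96 mol/L; Y_S = C_S/C_{R0} = 0.277.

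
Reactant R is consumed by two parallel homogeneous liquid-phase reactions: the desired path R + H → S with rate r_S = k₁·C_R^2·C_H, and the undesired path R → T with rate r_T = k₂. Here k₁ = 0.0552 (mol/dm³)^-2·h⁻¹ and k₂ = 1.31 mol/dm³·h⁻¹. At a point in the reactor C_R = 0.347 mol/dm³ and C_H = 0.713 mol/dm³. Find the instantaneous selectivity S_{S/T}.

S_{S/T} = r_S/r_T = (k₁·C_R^2·C_H)/(k₂) = (k₁/k₂)·C_R^2·C_H.
= (0.0552×0.3470^2×0.7130) / (1.31) = 0.004739/1.310 = 0.00362.
Since the desired path is higher order in R, keeping C_R high (PFR or concentrated feed) favours S.

0.00362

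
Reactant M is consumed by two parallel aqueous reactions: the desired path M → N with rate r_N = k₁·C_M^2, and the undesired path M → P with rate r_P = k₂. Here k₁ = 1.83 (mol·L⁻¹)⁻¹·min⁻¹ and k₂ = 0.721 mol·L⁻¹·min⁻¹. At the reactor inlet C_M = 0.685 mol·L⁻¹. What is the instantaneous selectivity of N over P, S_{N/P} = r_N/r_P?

1.19

S_{N/P} = r_N/r_P = (k₁·C_M^2)/(k₂) = (k₁/k₂)·C_M^2.
= (1.83×0.6850^2) / (0.721) = 0.8587/0.7210 = 1.19.
Since the desired path is higher order in M, keeping C_M high (PFR or concentrated feed) favours N.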